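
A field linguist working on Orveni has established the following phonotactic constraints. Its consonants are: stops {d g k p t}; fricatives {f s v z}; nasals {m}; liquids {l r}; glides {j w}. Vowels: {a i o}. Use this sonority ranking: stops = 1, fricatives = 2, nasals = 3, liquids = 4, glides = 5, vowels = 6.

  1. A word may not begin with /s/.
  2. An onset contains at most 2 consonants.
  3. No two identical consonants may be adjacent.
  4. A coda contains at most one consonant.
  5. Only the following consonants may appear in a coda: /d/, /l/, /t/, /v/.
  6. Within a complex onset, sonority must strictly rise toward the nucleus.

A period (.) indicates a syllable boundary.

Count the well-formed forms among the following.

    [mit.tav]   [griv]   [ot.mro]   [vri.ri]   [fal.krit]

[mit.tav] — violates constraint 3: adjacent identical consonants /tt/ → ill-formed
[griv] — σ1 onset /gr/ (1→4 rises), coda /v/ ok → well-formed
[ot.mro] — σ1 onset /∅/, coda /t/ ok; σ2 onset /mr/ (3→4 rises), coda /∅/ ok → well-formed
[vri.ri] — σ1 onset /vr/ (2→4 rises), coda /∅/ ok; σ2 onset /r/, coda /∅/ ok → well-formed
[fal.krit] — σ1 onset /f/, coda /l/ ok; σ2 onset /kr/ (1→4 rises), coda /t/ ok → well-formed
Well-formed: [griv], [ot.mro], [vri.ri], [fal.krit] → 4.

4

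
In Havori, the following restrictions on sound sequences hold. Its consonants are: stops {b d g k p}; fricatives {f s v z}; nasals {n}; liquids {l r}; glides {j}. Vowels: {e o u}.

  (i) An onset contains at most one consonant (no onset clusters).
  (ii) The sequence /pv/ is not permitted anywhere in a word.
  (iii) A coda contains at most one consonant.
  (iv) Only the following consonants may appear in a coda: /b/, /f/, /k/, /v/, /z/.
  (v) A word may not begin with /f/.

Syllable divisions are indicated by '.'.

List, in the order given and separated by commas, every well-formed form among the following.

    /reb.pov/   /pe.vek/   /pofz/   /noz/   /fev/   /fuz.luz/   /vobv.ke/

/reb.pov/ — σ1 onset /r/, coda /b/ ok; σ2 onset /p/, coda /v/ ok → well-formed
/pe.vek/ — σ1 onset /p/, coda /∅/ ok; σ2 onset /v/, coda /k/ ok → well-formed
/pofz/ — violates constraint (iii): syllable 1 coda /fz/ has 2 consonants (> 1) → ill-formed
/noz/ — σ1 onset /n/, coda /z/ ok → well-formed
/fev/ — violates constraint (v): word begins with /f/ → ill-formed
/fuz.luz/ — violates constraint (v): word begins with /f/ → ill-formed
/vobv.ke/ — violates constraint (iii): syllable 1 coda /bv/ has 2 consonants (> 1) → ill-formed

/reb.pov/, /pe.vek/, /noz/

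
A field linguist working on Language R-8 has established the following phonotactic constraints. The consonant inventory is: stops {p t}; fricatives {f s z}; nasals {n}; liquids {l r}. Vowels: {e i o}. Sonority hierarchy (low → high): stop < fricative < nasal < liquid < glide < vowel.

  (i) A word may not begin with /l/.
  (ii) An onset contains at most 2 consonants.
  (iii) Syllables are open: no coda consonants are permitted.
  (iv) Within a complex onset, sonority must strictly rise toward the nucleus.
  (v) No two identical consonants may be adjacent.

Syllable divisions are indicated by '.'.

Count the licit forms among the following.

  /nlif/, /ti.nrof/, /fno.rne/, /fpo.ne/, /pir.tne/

/nlif/ — violates constraint (iii): syllable 1 coda /f/ has 1 consonant (> 0) → illicit
/ti.nrof/ — violates constraint (iii): syllable 2 coda /f/ has 1 consonant (> 0) → illicit
/fno.rne/ — violates constraint (iv): syllable 2 onset /rn/: /r/ (liquid, 4) → /n/ (nasal, 3) does not rise → illicit
/fpo.ne/ — violates constraint (iv): syllable 1 onset /fp/: /f/ (fricative, 2) → /p/ (stop, 1) does not rise → illicit
/pir.tne/ — violates constraint (iii): syllable 1 coda /r/ has 1 consonant (> 0) → illicit
No form is licit → 0.

0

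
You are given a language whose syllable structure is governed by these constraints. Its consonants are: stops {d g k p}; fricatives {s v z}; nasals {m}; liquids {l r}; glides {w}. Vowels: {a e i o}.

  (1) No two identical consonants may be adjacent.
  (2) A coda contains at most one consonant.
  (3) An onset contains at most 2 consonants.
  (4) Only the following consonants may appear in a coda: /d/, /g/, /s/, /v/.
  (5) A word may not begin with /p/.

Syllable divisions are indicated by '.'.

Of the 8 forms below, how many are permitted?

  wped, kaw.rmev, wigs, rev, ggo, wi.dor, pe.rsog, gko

3

wped — σ1 onset /wp/ (2C), coda /d/ ok → permitted
kaw.rmev — violates constraint 4: syllable 1 coda contains /w/, which is not a licensed coda consonant → not permitted
wigs — violates constraint 2: syllable 1 coda /gs/ has 2 consonants (> 1) → not permitted
rev — σ1 onset /r/, coda /v/ ok → permitted
ggo — violates constraint 1: adjacent identical consonants /gg/ → not permitted
wi.dor — violates constraint 4: syllable 2 coda contains /r/, which is not a licensed coda consonant → not permitted
pe.rsog — violates constraint 5: word begins with /p/ → not permitted
gko — σ1 onset /gk/ (2C), coda /∅/ ok → permitted
Permitted: wped, rev, gko → 3.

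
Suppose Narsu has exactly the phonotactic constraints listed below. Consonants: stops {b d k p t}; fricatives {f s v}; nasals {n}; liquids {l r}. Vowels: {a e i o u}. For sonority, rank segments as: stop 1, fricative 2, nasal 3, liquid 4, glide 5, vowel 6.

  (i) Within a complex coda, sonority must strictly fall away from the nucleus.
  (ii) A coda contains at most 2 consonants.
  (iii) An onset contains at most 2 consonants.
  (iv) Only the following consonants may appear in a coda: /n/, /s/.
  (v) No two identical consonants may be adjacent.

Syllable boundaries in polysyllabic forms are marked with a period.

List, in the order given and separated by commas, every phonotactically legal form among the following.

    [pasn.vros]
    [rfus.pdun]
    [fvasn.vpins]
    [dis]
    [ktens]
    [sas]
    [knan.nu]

[pasn.vros] — violates constraint (i): syllable 1 coda /sn/: /s/ (fricative, 2) → /n/ (nasal, 3) does not fall → phonotactically illegal
[rfus.pdun] — σ1 onset /rf/ (2C), coda /s/ ok; σ2 onset /pd/ (2C), coda /n/ ok → phonotactically legal
[fvasn.vpins] — violates constraint (i): syllable 1 coda /sn/: /s/ (fricative, 2) → /n/ (nasal, 3) does not fall → phonotactically illegal
[dis] — σ1 onset /d/, coda /s/ ok → phonotactically legal
[ktens] — σ1 onset /kt/ (2C), coda /ns/ (3→2 falls) ok → phonotactically legal
[sas] — σ1 onset /s/, coda /s/ ok → phonotactically legal
[knan.nu] — violates constraint (v): adjacent identical consonants /nn/ → phonotactically illegal

[rfus.pdun], [dis], [ktens], [sas]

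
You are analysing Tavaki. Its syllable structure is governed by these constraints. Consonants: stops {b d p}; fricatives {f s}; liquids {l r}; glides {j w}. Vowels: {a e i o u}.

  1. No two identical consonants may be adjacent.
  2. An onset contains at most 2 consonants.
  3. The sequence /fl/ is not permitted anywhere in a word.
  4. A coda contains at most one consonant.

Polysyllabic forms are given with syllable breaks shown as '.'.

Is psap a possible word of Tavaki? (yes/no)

yes

psap — σ1 onset /ps/ (2C), coda /p/ ok → phonotactically legal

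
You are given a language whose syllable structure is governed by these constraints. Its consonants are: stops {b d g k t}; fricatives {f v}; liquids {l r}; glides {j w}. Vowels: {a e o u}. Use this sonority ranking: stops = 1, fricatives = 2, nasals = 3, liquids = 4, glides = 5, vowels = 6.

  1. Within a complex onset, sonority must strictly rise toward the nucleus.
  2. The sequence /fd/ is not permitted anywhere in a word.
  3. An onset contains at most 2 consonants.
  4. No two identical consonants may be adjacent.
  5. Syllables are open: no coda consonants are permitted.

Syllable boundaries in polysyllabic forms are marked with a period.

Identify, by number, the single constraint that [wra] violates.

[wra]: syllable 1 onset /wr/: /w/ (glide, 5) → /r/ (liquid, 4) does not rise.
This is a violation of constraint 1: "Within a complex onset, sonority must strictly rise toward the nucleus."
The remaining constraints (2, 3, 4, 5) are satisfied.

1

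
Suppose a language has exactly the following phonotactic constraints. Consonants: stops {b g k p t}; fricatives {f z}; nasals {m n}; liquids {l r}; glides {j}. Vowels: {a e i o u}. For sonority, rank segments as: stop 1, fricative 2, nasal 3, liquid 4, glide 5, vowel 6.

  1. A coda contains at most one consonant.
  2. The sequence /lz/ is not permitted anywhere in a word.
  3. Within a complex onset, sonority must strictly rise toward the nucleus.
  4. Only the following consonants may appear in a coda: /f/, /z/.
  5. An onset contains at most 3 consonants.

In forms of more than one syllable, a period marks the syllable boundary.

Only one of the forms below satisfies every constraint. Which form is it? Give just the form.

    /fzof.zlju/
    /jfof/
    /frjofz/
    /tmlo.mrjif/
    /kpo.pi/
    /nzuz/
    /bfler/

/tmlo.mrjif/

/fzof.zlju/ — violates constraint 3: syllable 1 onset /fz/: /f/ (fricative, 2) → /z/ (fricative, 2) does not rise → illicit
/jfof/ — violates constraint 3: syllable 1 onset /jf/: /j/ (glide, 5) → /f/ (fricative, 2) does not rise → illicit
/frjofz/ — violates constraint 1: syllable 1 coda /fz/ has 2 consonants (> 1) → illicit
/tmlo.mrjif/ — σ1 onset /tml/ (1→3→4 rises), coda /∅/ ok; σ2 onset /mrj/ (3→4→5 rises), coda /f/ ok → licit
/kpo.pi/ — violates constraint 3: syllable 1 onset /kp/: /k/ (stop, 1) → /p/ (stop, 1) does not rise → illicit
/nzuz/ — violates constraint 3: syllable 1 onset /nz/: /n/ (nasal, 3) → /z/ (fricative, 2) does not rise → illicit
/bfler/ — violates constraint 4: syllable 1 coda contains /r/, which is not a licensed coda consonant → illicit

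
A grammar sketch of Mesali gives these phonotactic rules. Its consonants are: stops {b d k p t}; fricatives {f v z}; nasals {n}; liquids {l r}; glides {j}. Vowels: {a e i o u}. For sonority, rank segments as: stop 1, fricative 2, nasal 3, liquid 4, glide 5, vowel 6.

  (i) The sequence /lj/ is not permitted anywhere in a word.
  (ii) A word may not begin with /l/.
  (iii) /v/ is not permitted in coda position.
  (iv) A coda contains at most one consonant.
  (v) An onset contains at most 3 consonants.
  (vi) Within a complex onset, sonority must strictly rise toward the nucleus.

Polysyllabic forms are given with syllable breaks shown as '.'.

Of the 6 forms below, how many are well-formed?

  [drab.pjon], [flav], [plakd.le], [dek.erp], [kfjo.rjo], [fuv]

2

[drab.pjon] — σ1 onset /dr/ (1→4 rises), coda /b/ ok; σ2 onset /pj/ (1→5 rises), coda /n/ ok → well-formed
[flav] — violates constraint (iii): syllable 1 coda contains /v/ → ill-formed
[plakd.le] — violates constraint (iv): syllable 1 coda /kd/ has 2 consonants (> 1) → ill-formed
[dek.erp] — violates constraint (iv): syllable 2 coda /rp/ has 2 consonants (> 1) → ill-formed
[kfjo.rjo] — σ1 onset /kfj/ (1→2→5 rises), coda /∅/ ok; σ2 onset /rj/ (4→5 rises), coda /∅/ ok → well-formed
[fuv] — violates constraint (iii): syllable 1 coda contains /v/ → ill-formed
Well-formed: [drab.pjon], [kfjo.rjo] → 2.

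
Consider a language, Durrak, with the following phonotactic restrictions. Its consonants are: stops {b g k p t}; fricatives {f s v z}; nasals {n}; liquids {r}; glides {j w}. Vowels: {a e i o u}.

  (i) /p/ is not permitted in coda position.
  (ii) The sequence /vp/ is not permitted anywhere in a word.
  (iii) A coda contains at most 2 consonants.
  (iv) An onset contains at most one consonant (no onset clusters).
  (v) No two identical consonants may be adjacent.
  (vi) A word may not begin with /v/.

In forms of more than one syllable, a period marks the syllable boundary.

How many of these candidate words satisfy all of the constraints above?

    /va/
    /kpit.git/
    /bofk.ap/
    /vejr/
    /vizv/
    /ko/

/va/ — violates constraint (vi): word begins with /v/ → not permitted
/kpit.git/ — violates constraint (iv): syllable 1 onset /kp/ has 2 consonants (> 1) → not permitted
/bofk.ap/ — violates constraint (i): syllable 2 coda contains /p/ → not permitted
/vejr/ — violates constraint (vi): word begins with /v/ → not permitted
/vizv/ — violates constraint (vi): word begins with /v/ → not permitted
/ko/ — σ1 onset /k/, coda /∅/ ok → permitted
Permitted: /ko/ → 1.

1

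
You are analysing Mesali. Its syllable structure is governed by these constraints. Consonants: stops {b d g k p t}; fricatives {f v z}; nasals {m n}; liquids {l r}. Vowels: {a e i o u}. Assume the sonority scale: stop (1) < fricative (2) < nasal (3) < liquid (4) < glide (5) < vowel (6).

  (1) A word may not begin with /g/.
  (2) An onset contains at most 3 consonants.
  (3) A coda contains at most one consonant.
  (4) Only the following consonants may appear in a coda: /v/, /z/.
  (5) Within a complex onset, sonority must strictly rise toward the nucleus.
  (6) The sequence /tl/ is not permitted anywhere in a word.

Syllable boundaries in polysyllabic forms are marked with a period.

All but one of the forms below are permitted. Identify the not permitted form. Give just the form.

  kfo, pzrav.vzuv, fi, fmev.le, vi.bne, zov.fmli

kfo — σ1 onset /kf/ (1→2 rises), coda /∅/ ok → permitted
pzrav.vzuv — violates constraint 5: syllable 2 onset /vz/: /v/ (fricative, 2) → /z/ (fricative, 2) does not rise → not permitted
fi — σ1 onset /f/, coda /∅/ ok → permitted
fmev.le — σ1 onset /fm/ (2→3 rises), coda /v/ ok; σ2 onset /l/, coda /∅/ ok → permitted
vi.bne — σ1 onset /v/, coda /∅/ ok; σ2 onset /bn/ (1→3 rises), coda /∅/ ok → permitted
zov.fmli — σ1 onset /z/, coda /v/ ok; σ2 onset /fml/ (2→3→4 rises), coda /∅/ ok → permitted

pzrav.vzuv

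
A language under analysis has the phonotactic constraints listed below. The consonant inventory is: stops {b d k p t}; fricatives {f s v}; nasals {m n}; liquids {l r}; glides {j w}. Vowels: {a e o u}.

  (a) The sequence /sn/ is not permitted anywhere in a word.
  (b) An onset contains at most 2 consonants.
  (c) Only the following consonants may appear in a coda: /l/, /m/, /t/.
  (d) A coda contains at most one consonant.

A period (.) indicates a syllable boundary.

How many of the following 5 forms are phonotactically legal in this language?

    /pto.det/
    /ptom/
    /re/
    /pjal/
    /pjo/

/pto.det/ — σ1 onset /pt/ (2C), coda /∅/ ok; σ2 onset /d/, coda /t/ ok → phonotactically legal
/ptom/ — σ1 onset /pt/ (2C), coda /m/ ok → phonotactically legal
/re/ — σ1 onset /r/, coda /∅/ ok → phonotactically legal
/pjal/ — σ1 onset /pj/ (2C), coda /l/ ok → phonotactically legal
/pjo/ — σ1 onset /pj/ (2C), coda /∅/ ok → phonotactically legal
Phonotactically legal: /pto.det/, /ptom/, /re/, /pjal/, /pjo/ → 5.

5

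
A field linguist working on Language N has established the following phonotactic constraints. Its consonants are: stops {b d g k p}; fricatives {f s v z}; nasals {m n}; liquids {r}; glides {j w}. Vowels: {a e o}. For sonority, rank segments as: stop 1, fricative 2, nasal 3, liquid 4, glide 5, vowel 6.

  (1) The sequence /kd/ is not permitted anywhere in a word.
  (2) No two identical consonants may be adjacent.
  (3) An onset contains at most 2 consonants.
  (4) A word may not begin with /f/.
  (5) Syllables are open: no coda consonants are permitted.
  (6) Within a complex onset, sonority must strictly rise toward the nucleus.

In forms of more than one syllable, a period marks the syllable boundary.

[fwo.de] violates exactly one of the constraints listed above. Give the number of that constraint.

4

[fwo.de]: word begins with /f/.
This is a violation of constraint 4: "A word may not begin with /f/."
The remaining constraints (1, 2, 3, 5, 6) are satisfied.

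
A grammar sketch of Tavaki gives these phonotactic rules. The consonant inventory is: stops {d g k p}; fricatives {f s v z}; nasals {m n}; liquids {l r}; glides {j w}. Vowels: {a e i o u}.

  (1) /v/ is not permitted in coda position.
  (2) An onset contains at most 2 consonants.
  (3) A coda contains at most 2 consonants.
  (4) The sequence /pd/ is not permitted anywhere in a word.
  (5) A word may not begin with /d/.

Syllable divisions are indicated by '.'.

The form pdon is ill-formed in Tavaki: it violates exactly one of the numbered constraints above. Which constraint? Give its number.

pdon: contains banned sequence /pd/.
This is a violation of constraint 4: "The sequence /pd/ is not permitted anywhere in a word."
The remaining constraints (1, 2, 3, 5) are satisfied.

4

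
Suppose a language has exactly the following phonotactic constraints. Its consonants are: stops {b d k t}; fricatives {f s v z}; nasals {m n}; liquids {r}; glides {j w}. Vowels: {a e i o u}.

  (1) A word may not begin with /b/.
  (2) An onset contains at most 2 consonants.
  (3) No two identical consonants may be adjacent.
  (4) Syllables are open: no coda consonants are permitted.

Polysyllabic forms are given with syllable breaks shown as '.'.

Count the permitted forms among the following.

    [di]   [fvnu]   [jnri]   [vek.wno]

1

[di] — σ1 onset /d/, coda /∅/ ok → permitted
[fvnu] — violates constraint 2: syllable 1 onset /fvn/ has 3 consonants (> 2) → not permitted
[jnri] — violates constraint 2: syllable 1 onset /jnr/ has 3 consonants (> 2) → not permitted
[vek.wno] — violates constraint 4: syllable 1 coda /k/ has 1 consonant (> 0) → not permitted
Permitted: [di] → 1.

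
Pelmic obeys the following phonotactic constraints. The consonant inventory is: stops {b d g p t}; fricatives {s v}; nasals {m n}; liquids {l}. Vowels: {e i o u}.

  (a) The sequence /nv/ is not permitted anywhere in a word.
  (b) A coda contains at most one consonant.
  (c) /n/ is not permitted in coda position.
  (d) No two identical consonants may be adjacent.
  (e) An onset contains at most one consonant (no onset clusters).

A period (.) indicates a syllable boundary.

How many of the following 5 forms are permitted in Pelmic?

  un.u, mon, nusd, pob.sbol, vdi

0

un.u — violates constraint (c): syllable 1 coda contains /n/ → not permitted
mon — violates constraint (c): syllable 1 coda contains /n/ → not permitted
nusd — violates constraint (b): syllable 1 coda /sd/ has 2 consonants (> 1) → not permitted
pob.sbol — violates constraint (e): syllable 2 onset /sb/ has 2 consonants (> 1) → not permitted
vdi — violates constraint (e): syllable 1 onset /vd/ has 2 consonants (> 1) → not permitted
No form is permitted → 0.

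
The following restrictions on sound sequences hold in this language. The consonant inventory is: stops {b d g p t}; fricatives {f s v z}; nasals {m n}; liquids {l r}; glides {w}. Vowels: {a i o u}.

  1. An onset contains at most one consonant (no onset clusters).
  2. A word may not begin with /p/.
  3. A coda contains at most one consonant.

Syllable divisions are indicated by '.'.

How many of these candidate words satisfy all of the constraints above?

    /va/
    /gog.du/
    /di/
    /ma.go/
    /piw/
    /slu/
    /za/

5

/va/ — σ1 onset /v/, coda /∅/ ok → well-formed
/gog.du/ — σ1 onset /g/, coda /g/ ok; σ2 onset /d/, coda /∅/ ok → well-formed
/di/ — σ1 onset /d/, coda /∅/ ok → well-formed
/ma.go/ — σ1 onset /m/, coda /∅/ ok; σ2 onset /g/, coda /∅/ ok → well-formed
/piw/ — violates constraint 2: word begins with /p/ → ill-formed
/slu/ — violates constraint 1: syllable 1 onset /sl/ has 2 consonants (> 1) → ill-formed
/za/ — σ1 onset /z/, coda /∅/ ok → well-formed
Well-formed: /va/, /gog.du/, /di/, /ma.go/, /za/ → 5.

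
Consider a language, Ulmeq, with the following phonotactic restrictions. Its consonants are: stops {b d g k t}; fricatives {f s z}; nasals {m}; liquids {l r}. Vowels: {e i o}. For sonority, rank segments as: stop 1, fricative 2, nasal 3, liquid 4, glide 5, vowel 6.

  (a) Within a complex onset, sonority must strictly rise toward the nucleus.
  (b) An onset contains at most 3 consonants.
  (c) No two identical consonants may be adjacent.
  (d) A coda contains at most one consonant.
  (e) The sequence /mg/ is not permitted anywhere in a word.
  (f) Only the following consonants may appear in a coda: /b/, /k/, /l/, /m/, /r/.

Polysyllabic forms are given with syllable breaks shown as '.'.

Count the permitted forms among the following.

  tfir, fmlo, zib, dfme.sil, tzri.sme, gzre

6

tfir — σ1 onset /tf/ (1→2 rises), coda /r/ ok → permitted
fmlo — σ1 onset /fml/ (2→3→4 rises), coda /∅/ ok → permitted
zib — σ1 onset /z/, coda /b/ ok → permitted
dfme.sil — σ1 onset /dfm/ (1→2→3 rises), coda /∅/ ok; σ2 onset /s/, coda /l/ ok → permitted
tzri.sme — σ1 onset /tzr/ (1→2→4 rises), coda /∅/ ok; σ2 onset /sm/ (2→3 rises), coda /∅/ ok → permitted
gzre — σ1 onset /gzr/ (1→2→4 rises), coda /∅/ ok → permitted
Permitted: tfir, fmlo, zib, dfme.sil, tzri.sme, gzre → 6.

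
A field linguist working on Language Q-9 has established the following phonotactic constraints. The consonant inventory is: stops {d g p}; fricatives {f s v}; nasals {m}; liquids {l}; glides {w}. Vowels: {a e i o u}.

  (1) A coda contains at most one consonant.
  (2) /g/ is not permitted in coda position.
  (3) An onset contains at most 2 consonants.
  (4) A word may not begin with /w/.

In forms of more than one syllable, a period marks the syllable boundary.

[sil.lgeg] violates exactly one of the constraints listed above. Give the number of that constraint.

[sil.lgeg]: syllable 2 coda contains /g/.
This is a violation of constraint 2: "/g/ is not permitted in coda position."
The remaining constraints (1, 3, 4) are satisfied.

2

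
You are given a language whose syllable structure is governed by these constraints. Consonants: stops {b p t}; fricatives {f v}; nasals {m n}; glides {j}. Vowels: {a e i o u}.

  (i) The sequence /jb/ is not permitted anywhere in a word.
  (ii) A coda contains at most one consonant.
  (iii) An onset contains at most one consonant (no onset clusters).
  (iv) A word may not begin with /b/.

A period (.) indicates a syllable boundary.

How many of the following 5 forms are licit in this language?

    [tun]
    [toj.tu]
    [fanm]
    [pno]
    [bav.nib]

[tun] — σ1 onset /t/, coda /n/ ok → licit
[toj.tu] — σ1 onset /t/, coda /j/ ok; σ2 onset /t/, coda /∅/ ok → licit
[fanm] — violates constraint (ii): syllable 1 coda /nm/ has 2 consonants (> 1) → illicit
[pno] — violates constraint (iii): syllable 1 onset /pn/ has 2 consonants (> 1) → illicit
[bav.nib] — violates constraint (iv): word begins with /b/ → illicit
Licit: [tun], [toj.tu] → 2.

2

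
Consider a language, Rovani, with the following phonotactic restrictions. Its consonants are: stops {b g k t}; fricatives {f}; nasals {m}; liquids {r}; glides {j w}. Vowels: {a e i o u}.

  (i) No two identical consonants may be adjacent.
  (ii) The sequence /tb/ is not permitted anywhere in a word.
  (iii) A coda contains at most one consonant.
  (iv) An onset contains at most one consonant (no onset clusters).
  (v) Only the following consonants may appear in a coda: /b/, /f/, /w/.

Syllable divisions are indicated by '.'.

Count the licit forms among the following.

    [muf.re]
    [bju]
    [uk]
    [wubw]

1

[muf.re] — σ1 onset /m/, coda /f/ ok; σ2 onset /r/, coda /∅/ ok → licit
[bju] — violates constraint (iv): syllable 1 onset /bj/ has 2 consonants (> 1) → illicit
[uk] — violates constraint (v): syllable 1 coda contains /k/, which is not a licensed coda consonant → illicit
[wubw] — violates constraint (iii): syllable 1 coda /bw/ has 2 consonants (> 1) → illicit
Licit: [muf.re] → 1.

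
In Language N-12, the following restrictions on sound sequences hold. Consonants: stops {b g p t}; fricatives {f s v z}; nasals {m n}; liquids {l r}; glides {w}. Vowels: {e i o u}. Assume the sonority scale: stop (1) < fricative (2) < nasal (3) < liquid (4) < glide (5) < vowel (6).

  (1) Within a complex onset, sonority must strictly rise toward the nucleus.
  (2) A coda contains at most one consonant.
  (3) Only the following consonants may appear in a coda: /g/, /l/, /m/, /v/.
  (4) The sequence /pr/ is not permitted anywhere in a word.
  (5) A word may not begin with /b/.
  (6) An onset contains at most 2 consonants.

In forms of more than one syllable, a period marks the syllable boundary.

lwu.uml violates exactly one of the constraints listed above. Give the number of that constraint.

2

lwu.uml: syllable 2 coda /ml/ has 2 consonants (> 1).
This is a violation of constraint 2: "A coda contains at most one consonant."
The remaining constraints (1, 3, 4, 5, 6) are satisfied.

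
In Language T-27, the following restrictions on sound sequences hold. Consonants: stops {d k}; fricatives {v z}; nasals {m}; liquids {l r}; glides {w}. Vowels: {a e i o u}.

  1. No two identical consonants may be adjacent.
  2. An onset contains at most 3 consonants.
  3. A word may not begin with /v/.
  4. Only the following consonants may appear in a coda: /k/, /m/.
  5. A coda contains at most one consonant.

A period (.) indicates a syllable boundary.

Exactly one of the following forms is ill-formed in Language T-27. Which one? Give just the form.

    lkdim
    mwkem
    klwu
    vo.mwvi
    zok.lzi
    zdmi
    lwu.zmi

lkdim — σ1 onset /lkd/ (3C), coda /m/ ok → well-formed
mwkem — σ1 onset /mwk/ (3C), coda /m/ ok → well-formed
klwu — σ1 onset /klw/ (3C), coda /∅/ ok → well-formed
vo.mwvi — violates constraint 3: word begins with /v/ → ill-formed
zok.lzi — σ1 onset /z/, coda /k/ ok; σ2 onset /lz/ (2C), coda /∅/ ok → well-formed
zdmi — σ1 onset /zdm/ (3C), coda /∅/ ok → well-formed
lwu.zmi — σ1 onset /lw/ (2C), coda /∅/ ok; σ2 onset /zm/ (2C), coda /∅/ ok → well-formed

vo.mwvi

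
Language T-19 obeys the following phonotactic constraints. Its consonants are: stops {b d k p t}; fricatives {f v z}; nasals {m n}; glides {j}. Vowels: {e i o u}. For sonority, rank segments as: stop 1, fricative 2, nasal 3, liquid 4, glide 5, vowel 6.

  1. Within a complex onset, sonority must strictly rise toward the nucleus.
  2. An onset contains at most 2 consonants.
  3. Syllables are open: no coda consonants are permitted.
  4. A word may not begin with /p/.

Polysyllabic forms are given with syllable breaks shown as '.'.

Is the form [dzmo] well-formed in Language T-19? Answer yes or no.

no

[dzmo] — violates constraint 2: syllable 1 onset /dzm/ has 3 consonants (> 2) → ill-formed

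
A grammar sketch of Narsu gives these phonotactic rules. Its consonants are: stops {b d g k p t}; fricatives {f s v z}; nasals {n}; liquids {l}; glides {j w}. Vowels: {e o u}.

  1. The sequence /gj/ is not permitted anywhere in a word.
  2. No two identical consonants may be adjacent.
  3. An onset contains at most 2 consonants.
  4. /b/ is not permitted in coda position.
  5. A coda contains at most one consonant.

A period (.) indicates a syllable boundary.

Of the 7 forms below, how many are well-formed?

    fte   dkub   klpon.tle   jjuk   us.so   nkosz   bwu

2

fte — σ1 onset /ft/ (2C), coda /∅/ ok → well-formed
dkub — violates constraint 4: syllable 1 coda contains /b/ → ill-formed
klpon.tle — violates constraint 3: syllable 1 onset /klp/ has 3 consonants (> 2) → ill-formed
jjuk — violates constraint 2: adjacent identical consonants /jj/ → ill-formed
us.so — violates constraint 2: adjacent identical consonants /ss/ → ill-formed
nkosz — violates constraint 5: syllable 1 coda /sz/ has 2 consonants (> 1) → ill-formed
bwu — σ1 onset /bw/ (2C), coda /∅/ ok → well-formed
Well-formed: fte, bwu → 2.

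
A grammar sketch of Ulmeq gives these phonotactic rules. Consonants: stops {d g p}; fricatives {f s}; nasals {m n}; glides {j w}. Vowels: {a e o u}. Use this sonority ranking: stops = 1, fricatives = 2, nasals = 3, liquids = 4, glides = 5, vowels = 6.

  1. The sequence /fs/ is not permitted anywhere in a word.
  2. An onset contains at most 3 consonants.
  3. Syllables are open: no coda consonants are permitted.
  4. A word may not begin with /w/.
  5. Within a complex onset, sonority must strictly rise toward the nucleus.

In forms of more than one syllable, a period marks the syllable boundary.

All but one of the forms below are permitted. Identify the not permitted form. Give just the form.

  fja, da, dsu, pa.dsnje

fja — σ1 onset /fj/ (2→5 rises), coda /∅/ ok → permitted
da — σ1 onset /d/, coda /∅/ ok → permitted
dsu — σ1 onset /ds/ (1→2 rises), coda /∅/ ok → permitted
pa.dsnje — violates constraint 2: syllable 2 onset /dsnj/ has 4 consonants (> 3) → not permitted

pa.dsnje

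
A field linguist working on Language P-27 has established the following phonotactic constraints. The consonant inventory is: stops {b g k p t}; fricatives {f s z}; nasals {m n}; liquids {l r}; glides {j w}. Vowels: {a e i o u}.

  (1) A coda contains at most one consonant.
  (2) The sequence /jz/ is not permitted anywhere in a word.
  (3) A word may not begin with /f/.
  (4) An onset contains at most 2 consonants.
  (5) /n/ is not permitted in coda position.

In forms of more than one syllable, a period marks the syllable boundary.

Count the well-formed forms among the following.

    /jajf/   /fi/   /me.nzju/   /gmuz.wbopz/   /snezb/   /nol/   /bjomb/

/jajf/ — violates constraint 1: syllable 1 coda /jf/ has 2 consonants (> 1) → ill-formed
/fi/ — violates constraint 3: word begins with /f/ → ill-formed
/me.nzju/ — violates constraint 4: syllable 2 onset /nzj/ has 3 consonants (> 2) → ill-formed
/gmuz.wbopz/ — violates constraint 1: syllable 2 coda /pz/ has 2 consonants (> 1) → ill-formed
/snezb/ — violates constraint 1: syllable 1 coda /zb/ has 2 consonants (> 1) → ill-formed
/nol/ — σ1 onset /n/, coda /l/ ok → well-formed
/bjomb/ — violates constraint 1: syllable 1 coda /mb/ has 2 consonants (> 1) → ill-formed
Well-formed: /nol/ → 1.

1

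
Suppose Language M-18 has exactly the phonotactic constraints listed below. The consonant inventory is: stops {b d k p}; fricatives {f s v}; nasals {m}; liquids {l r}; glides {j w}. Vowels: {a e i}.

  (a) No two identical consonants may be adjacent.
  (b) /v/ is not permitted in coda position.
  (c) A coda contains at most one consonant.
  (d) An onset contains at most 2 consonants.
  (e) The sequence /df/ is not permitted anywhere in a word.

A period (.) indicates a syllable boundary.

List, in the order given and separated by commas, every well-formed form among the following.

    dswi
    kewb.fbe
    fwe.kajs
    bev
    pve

pve

dswi — violates constraint (d): syllable 1 onset /dsw/ has 3 consonants (> 2) → ill-formed
kewb.fbe — violates constraint (c): syllable 1 coda /wb/ has 2 consonants (> 1) → ill-formed
fwe.kajs — violates constraint (c): syllable 2 coda /js/ has 2 consonants (> 1) → ill-formed
bev — violates constraint (b): syllable 1 coda contains /v/ → ill-formed
pve — σ1 onset /pv/ (2C), coda /∅/ ok → well-formed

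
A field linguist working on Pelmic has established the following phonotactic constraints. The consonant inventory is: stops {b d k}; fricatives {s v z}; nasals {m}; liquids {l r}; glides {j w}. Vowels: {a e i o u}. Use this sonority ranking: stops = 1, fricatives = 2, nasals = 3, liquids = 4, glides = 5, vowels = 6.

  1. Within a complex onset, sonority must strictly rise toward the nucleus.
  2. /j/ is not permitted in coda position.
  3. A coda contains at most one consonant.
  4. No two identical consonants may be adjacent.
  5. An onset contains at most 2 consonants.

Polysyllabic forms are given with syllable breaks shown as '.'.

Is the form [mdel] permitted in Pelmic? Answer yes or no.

[mdel] — violates constraint 1: syllable 1 onset /md/: /m/ (nasal, 3) → /d/ (stop, 1) does not rise → not permitted

no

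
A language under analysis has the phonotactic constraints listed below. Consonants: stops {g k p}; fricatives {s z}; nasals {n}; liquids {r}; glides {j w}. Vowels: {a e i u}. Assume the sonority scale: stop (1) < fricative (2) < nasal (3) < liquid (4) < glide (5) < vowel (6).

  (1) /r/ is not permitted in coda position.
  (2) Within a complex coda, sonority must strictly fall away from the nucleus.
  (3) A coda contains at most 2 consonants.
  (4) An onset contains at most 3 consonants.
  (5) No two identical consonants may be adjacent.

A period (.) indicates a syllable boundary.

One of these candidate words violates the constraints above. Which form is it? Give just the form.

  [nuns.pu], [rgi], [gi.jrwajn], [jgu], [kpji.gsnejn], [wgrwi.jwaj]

[nuns.pu] — σ1 onset /n/, coda /ns/ (3→2 falls) ok; σ2 onset /p/, coda /∅/ ok → phonotactically legal
[rgi] — σ1 onset /rg/ (2C), coda /∅/ ok → phonotactically legal
[gi.jrwajn] — σ1 onset /g/, coda /∅/ ok; σ2 onset /jrw/ (3C), coda /jn/ (5→3 falls) ok → phonotactically legal
[jgu] — σ1 onset /jg/ (2C), coda /∅/ ok → phonotactically legal
[kpji.gsnejn] — σ1 onset /kpj/ (3C), coda /∅/ ok; σ2 onset /gsn/ (3C), coda /jn/ (5→3 falls) ok → phonotactically legal
[wgrwi.jwaj] — violates constraint 4: syllable 1 onset /wgrw/ has 4 consonants (> 3) → phonotactically illegal

[wgrwi.jwaj]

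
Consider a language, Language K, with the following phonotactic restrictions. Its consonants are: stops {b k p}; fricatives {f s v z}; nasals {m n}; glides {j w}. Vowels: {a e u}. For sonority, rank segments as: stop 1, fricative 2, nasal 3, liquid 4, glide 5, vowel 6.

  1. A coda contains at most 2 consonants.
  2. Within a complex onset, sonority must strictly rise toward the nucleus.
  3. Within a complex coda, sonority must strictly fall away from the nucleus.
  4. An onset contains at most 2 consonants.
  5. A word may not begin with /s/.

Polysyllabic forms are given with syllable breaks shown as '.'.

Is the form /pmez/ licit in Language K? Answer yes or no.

/pmez/ — σ1 onset /pm/ (1→3 rises), coda /z/ ok → licit

yes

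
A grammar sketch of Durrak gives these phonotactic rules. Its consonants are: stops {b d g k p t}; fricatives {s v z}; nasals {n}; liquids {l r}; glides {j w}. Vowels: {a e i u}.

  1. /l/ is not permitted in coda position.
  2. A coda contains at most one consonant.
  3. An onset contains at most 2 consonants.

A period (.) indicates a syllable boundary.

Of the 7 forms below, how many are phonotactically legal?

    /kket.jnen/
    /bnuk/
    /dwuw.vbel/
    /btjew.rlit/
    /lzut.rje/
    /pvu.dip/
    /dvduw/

/kket.jnen/ — σ1 onset /kk/ (2C), coda /t/ ok; σ2 onset /jn/ (2C), coda /n/ ok → phonotactically legal
/bnuk/ — σ1 onset /bn/ (2C), coda /k/ ok → phonotactically legal
/dwuw.vbel/ — violates constraint 1: syllable 2 coda contains /l/ → phonotactically illegal
/btjew.rlit/ — violates constraint 3: syllable 1 onset /btj/ has 3 consonants (> 2) → phonotactically illegal
/lzut.rje/ — σ1 onset /lz/ (2C), coda /t/ ok; σ2 onset /rj/ (2C), coda /∅/ ok → phonotactically legal
/pvu.dip/ — σ1 onset /pv/ (2C), coda /∅/ ok; σ2 onset /d/, coda /p/ ok → phonotactically legal
/dvduw/ — violates constraint 3: syllable 1 onset /dvd/ has 3 consonants (> 2) → phonotactically illegal
Phonotactically legal: /kket.jnen/, /bnuk/, /lzut.rje/, /pvu.dip/ → 4.

4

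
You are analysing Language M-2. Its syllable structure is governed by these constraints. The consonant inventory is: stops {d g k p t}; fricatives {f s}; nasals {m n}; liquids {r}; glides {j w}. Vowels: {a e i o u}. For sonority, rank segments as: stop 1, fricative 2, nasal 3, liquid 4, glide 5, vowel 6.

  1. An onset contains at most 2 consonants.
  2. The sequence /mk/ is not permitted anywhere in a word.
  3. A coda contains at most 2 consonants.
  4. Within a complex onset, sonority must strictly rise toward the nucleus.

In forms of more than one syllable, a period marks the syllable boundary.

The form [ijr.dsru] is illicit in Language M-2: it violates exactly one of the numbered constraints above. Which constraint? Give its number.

1

[ijr.dsru]: syllable 2 onset /dsr/ has 3 consonants (> 2).
This is a violation of constraint 1: "An onset contains at most 2 consonants."
The remaining constraints (2, 3, 4) are satisfied.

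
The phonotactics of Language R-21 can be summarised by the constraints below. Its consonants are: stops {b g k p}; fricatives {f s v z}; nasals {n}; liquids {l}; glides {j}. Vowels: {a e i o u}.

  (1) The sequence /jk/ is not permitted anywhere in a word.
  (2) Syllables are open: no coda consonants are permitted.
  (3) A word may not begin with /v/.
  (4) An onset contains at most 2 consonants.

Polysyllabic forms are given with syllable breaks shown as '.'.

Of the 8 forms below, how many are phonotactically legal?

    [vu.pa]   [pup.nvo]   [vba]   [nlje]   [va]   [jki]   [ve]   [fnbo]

[vu.pa] — violates constraint 3: word begins with /v/ → phonotactically illegal
[pup.nvo] — violates constraint 2: syllable 1 coda /p/ has 1 consonant (> 0) → phonotactically illegal
[vba] — violates constraint 3: word begins with /v/ → phonotactically illegal
[nlje] — violates constraint 4: syllable 1 onset /nlj/ has 3 consonants (> 2) → phonotactically illegal
[va] — violates constraint 3: word begins with /v/ → phonotactically illegal
[jki] — violates constraint 1: contains banned sequence /jk/ → phonotactically illegal
[ve] — violates constraint 3: word begins with /v/ → phonotactically illegal
[fnbo] — violates constraint 4: syllable 1 onset /fnb/ has 3 consonants (> 2) → phonotactically illegal
No form is phonotactically legal → 0.

0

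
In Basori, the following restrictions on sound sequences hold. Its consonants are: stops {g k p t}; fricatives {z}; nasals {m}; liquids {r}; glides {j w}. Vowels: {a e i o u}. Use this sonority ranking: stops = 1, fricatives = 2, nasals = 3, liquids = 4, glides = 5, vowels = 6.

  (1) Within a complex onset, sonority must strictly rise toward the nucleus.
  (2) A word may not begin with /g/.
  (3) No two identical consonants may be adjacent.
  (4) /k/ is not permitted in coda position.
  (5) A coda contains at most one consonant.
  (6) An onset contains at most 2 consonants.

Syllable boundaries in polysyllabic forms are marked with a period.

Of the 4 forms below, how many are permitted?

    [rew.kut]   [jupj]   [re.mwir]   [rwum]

[rew.kut] — σ1 onset /r/, coda /w/ ok; σ2 onset /k/, coda /t/ ok → permitted
[jupj] — violates constraint 5: syllable 1 coda /pj/ has 2 consonants (> 1) → not permitted
[re.mwir] — σ1 onset /r/, coda /∅/ ok; σ2 onset /mw/ (3→5 rises), coda /r/ ok → permitted
[rwum] — σ1 onset /rw/ (4→5 rises), coda /m/ ok → permitted
Permitted: [rew.kut], [re.mwir], [rwum] → 3.

3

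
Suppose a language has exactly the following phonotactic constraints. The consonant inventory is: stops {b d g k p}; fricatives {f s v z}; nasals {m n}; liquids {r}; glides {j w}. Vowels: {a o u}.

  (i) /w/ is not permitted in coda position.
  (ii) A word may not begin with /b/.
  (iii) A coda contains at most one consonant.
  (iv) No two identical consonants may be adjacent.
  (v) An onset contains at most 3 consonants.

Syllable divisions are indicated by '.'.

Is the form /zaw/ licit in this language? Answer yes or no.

no

/zaw/ — violates constraint (i): syllable 1 coda contains /w/ → illicit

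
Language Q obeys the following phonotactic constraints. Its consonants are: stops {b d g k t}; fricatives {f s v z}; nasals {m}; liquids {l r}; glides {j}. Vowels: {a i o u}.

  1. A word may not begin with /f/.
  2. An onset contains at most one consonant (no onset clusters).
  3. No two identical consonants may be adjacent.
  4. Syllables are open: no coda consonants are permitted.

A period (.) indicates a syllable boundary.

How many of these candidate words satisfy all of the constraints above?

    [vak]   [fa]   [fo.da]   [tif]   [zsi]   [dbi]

[vak] — violates constraint 4: syllable 1 coda /k/ has 1 consonant (> 0) → ill-formed
[fa] — violates constraint 1: word begins with /f/ → ill-formed
[fo.da] — violates constraint 1: word begins with /f/ → ill-formed
[tif] — violates constraint 4: syllable 1 coda /f/ has 1 consonant (> 0) → ill-formed
[zsi] — violates constraint 2: syllable 1 onset /zs/ has 2 consonants (> 1) → ill-formed
[dbi] — violates constraint 2: syllable 1 onset /db/ has 2 consonants (> 1) → ill-formed
No form is well-formed → 0.

0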